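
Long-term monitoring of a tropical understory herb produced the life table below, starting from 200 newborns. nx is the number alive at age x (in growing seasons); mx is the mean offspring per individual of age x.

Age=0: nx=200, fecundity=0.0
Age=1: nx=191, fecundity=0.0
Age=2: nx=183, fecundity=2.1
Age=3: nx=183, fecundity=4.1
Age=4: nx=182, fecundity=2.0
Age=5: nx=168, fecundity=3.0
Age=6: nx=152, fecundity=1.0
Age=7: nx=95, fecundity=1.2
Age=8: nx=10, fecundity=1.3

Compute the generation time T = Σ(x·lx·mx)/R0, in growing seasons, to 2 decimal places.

lx = nx/n0 = nx/200: 1, 0.955, 0.915, 0.915, 0.91, 0.84, 0.76, 0.475, 0.05
lx·mx: 0, 0, 1.9215, 3.7515, 1.82, 2.52, 0.76, 0.57, 0.065 → R0 = 11.408
x·lx·mx: 0, 0, 3.843, 11.2545, 7.28, 12.6, 4.56, 3.99, 0.52 → Σ = 44.0475
T = 44.0475 / 11.408 = 3.861106… → 3.86

3.86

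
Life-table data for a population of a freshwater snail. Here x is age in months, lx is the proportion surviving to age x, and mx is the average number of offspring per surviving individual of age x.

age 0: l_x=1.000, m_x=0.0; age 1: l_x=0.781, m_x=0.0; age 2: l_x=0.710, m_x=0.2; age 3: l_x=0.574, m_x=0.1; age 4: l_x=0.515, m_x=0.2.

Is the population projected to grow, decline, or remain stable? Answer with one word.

declining

R0 = Σ lx·mx = 0 + 0 + 0.142 + 0.0574 + 0.103 = 0.3024
R0 < 1, so the population is declining.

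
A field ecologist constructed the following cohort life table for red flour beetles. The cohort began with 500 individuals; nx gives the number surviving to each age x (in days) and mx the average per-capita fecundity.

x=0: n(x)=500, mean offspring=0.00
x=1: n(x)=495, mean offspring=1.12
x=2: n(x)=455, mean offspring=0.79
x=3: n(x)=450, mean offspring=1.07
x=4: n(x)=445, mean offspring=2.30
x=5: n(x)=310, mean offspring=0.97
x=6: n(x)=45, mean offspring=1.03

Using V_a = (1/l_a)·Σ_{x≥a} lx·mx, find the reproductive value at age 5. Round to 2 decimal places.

lx = nx/n0 = nx/500: 1, 0.99, 0.91, 0.9, 0.89, 0.62, 0.09
lx·mx for x ≥ 5: 0.6014, 0.0927 → sum = 0.6941
V_5 = 0.6941 / l_5 = 0.6941 / 0.62 = 1.119516… → 1.12

1.12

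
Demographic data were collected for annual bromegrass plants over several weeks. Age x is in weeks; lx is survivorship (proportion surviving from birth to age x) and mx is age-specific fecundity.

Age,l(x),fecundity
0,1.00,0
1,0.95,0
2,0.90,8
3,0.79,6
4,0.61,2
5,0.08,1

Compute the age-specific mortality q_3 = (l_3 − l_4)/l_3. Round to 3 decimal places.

0.228

q_3 = (l_3 − l_4) / l_3 = (0.79 − 0.61) / 0.79
     = 0.18 / 0.79 = 0.227848… → 0.228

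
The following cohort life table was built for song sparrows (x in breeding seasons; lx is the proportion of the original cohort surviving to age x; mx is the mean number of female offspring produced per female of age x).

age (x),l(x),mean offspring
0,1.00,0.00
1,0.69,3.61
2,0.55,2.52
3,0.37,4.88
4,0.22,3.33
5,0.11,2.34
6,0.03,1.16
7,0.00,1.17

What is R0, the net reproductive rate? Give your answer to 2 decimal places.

lx·mx by age: 0, 2.4909, 1.386, 1.8056, 0.7326, 0.2574, 0.0348, 0
R0 = Σ lx·mx = 6.7073 → 6.71

6.71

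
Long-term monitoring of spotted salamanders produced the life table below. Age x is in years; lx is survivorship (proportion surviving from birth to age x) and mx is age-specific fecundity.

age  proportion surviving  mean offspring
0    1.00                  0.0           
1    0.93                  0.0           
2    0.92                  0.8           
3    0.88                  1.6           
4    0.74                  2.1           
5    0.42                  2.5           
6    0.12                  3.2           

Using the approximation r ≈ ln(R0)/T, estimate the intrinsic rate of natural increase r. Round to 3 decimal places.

0.431

R0 = Σ lx·mx = 0 + 0 + 0.736 + 1.408 + 1.554 + 1.05 + 0.384 = 5.132
Σ x·lx·mx = 19.466; T = 19.466/5.132 = 3.79306…
r ≈ ln(R0)/T = ln(5.132)/3.79306… = 0.43118… → 0.431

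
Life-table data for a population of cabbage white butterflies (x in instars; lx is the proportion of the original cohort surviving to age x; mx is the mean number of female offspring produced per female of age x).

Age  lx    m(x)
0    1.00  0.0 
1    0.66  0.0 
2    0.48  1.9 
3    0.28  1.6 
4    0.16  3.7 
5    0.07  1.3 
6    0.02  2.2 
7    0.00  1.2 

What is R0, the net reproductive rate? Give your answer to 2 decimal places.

2.09

lx·mx by age: 0, 0, 0.912, 0.448, 0.592, 0.091, 0.044, 0
R0 = Σ lx·mx = 2.087 → 2.09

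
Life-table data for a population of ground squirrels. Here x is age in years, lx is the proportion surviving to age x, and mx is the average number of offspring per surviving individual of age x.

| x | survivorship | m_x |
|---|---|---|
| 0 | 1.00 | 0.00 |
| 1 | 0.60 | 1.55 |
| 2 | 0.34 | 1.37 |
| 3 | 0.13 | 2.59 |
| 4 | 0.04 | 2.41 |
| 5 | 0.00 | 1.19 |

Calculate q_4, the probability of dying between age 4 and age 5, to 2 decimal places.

1.00

q_4 = (l_4 − l_5) / l_4 = (0.04 − 0) / 0.04
     = 0.04 / 0.04 = 1 → 1.00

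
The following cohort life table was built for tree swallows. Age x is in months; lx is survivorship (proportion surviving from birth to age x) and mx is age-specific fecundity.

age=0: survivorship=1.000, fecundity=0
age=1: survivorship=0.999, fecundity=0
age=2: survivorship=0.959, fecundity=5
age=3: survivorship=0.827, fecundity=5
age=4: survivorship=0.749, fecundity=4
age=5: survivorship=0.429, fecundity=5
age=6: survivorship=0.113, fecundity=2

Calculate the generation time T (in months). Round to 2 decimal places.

3.22

lx·mx: 0, 0, 4.795, 4.135, 2.996, 2.145, 0.226 → R0 = 14.297
x·lx·mx: 0, 0, 9.59, 12.405, 11.984, 10.725, 1.356 → Σ = 46.06
T = 46.06 / 14.297 = 3.221655… → 3.22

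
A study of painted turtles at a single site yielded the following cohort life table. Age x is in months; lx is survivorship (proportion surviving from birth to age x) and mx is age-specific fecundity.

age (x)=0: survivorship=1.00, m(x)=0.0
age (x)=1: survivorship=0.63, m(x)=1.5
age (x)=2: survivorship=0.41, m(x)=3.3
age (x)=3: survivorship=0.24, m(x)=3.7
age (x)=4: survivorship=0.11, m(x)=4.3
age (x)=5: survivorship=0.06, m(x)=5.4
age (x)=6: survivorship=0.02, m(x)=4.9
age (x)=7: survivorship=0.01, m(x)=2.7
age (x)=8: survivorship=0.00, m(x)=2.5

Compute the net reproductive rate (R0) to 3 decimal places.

lx·mx by age: 0, 0.945, 1.353, 0.888, 0.473, 0.324, 0.098, 0.027, 0
R0 = Σ lx·mx = 4.108 → 4.108

4.108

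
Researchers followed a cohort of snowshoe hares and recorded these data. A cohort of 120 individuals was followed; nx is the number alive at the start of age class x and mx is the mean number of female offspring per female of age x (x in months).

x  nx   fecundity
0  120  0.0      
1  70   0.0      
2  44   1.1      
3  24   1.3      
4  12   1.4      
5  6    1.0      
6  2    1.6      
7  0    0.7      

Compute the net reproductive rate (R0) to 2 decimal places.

lx = nx/n0 = nx/120: 1, 0.58333…, 0.36667…, 0.2, 0.1, 0.05, 0.01667…, 0
lx·mx by age: 0, 0, 0.403333…, 0.26, 0.14, 0.05, 0.026667…, 0
R0 = Σ lx·mx = 0.88… → 0.88

0.88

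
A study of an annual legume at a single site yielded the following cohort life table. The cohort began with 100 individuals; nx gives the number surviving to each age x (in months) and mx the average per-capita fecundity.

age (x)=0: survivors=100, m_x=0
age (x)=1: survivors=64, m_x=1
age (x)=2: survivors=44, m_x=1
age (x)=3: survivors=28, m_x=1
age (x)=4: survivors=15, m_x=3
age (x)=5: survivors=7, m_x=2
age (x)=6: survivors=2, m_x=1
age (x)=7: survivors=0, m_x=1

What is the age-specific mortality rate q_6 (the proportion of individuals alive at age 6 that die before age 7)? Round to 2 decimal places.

1.00

lx = nx/n0 = nx/100: 1, 0.64, 0.44, 0.28, 0.15, 0.07, 0.02, 0
q_6 = (l_6 − l_7) / l_6 = (0.02 − 0) / 0.02
     = 0.02 / 0.02 = 1 → 1.00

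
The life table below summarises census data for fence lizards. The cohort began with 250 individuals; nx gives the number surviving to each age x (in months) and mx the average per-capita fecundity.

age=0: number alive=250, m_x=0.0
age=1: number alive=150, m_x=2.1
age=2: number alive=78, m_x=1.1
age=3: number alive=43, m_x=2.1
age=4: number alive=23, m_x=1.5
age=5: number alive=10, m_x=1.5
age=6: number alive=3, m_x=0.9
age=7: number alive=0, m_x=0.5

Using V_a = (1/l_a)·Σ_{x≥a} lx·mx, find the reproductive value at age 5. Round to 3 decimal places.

1.770

lx = nx/n0 = nx/250: 1, 0.6, 0.312, 0.172, 0.092, 0.04, 0.012, 0
lx·mx for x ≥ 5: 0.06, 0.0108, 0 → sum = 0.0708
V_5 = 0.0708 / l_5 = 0.0708 / 0.04 = 1.77 → 1.770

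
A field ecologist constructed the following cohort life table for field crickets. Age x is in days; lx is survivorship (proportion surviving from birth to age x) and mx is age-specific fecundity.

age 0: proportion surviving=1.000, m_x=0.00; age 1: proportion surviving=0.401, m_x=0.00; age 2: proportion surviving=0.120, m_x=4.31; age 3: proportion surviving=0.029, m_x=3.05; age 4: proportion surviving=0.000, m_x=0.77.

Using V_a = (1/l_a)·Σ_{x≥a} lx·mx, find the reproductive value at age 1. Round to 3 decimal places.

1.510

lx·mx for x ≥ 1: 0, 0.5172, 0.08845, 0 → sum = 0.60565
V_1 = 0.60565 / l_1 = 0.60565 / 0.401 = 1.510349… → 1.510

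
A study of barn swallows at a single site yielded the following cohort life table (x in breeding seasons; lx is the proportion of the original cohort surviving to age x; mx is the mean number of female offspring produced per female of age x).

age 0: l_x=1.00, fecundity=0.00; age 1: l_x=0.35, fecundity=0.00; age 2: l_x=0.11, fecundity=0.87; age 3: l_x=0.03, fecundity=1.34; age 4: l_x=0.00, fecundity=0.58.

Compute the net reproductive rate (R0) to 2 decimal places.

lx·mx by age: 0, 0, 0.0957, 0.0402, 0
R0 = Σ lx·mx = 0.1359 → 0.14

0.14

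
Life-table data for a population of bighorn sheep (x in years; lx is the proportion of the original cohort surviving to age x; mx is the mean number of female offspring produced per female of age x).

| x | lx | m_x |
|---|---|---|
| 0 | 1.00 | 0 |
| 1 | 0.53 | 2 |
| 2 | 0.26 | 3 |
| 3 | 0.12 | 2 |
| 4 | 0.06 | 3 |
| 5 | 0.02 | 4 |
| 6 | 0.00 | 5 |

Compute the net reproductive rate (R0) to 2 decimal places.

lx·mx by age: 0, 1.06, 0.78, 0.24, 0.18, 0.08, 0
R0 = Σ lx·mx = 2.34 → 2.34

2.34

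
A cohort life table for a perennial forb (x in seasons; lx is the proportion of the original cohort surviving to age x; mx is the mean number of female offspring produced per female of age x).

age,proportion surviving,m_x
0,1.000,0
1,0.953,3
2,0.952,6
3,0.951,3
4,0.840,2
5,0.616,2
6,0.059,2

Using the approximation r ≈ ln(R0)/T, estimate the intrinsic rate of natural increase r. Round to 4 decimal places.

R0 = Σ lx·mx = 0 + 2.859 + 5.712 + 2.853 + 1.68 + 1.232 + 0.118 = 14.454
Σ x·lx·mx = 36.43; T = 36.43/14.454 = 2.52041…
r ≈ ln(R0)/T = ln(14.454)/2.52041… = 1.059737… → 1.0597

1.0597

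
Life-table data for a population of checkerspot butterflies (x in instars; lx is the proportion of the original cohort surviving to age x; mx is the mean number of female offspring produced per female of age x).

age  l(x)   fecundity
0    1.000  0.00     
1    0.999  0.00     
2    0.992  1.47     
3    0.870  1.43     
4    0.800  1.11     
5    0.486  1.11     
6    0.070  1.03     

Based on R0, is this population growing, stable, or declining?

R0 = Σ lx·mx = 0 + 0 + 1.45824 + 1.2441 + 0.888 + 0.53946 + 0.0721 = 4.2019
R0 > 1, so the population is growing.

growing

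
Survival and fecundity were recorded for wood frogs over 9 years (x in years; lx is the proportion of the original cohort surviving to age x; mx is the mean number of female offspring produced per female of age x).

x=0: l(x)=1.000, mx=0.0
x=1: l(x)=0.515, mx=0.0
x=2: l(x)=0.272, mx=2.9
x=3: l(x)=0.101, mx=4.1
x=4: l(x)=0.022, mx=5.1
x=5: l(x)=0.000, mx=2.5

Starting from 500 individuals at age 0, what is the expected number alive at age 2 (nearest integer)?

Expected survivors = N0 · l_2 = 500 × 0.272 = 136 → 136

136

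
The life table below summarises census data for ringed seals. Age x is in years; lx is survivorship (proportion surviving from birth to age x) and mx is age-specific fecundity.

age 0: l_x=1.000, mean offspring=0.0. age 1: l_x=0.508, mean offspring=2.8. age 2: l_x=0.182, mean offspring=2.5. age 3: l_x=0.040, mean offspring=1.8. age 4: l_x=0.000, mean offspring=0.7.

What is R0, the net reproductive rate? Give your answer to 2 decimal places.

1.95

lx·mx by age: 0, 1.4224, 0.455, 0.072, 0
R0 = Σ lx·mx = 1.9494 → 1.95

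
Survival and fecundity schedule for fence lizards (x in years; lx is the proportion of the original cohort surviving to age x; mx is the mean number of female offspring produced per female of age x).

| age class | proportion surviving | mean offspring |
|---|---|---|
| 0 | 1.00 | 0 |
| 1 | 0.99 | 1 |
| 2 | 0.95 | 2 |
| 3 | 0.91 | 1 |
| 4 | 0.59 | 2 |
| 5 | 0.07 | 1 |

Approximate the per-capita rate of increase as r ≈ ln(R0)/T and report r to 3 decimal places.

R0 = Σ lx·mx = 0 + 0.99 + 1.9 + 0.91 + 1.18 + 0.07 = 5.05
Σ x·lx·mx = 12.59; T = 12.59/5.05 = 2.49307…
r ≈ ln(R0)/T = ln(5.05)/2.49307… = 0.64956… → 0.650

0.650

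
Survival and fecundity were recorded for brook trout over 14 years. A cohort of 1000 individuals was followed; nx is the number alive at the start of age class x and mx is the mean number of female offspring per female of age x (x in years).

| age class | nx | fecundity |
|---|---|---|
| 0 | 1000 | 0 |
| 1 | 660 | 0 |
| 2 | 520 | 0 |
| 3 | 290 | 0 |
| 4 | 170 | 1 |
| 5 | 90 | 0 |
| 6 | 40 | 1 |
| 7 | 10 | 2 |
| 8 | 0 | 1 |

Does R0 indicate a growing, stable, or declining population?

declining

lx = nx/n0 = nx/1000: 1, 0.66, 0.52, 0.29, 0.17, 0.09, 0.04, 0.01, 0
R0 = Σ lx·mx = 0 + 0 + 0 + 0 + 0.17 + 0 + 0.04 + 0.02 + 0 = 0.23
R0 < 1, so the population is declining.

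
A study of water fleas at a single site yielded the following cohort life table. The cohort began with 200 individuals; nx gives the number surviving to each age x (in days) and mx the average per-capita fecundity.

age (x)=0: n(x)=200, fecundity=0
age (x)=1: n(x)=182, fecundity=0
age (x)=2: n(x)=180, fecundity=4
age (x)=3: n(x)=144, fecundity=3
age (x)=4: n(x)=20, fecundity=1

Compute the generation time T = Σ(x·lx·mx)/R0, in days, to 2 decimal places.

2.40

lx = nx/n0 = nx/200: 1, 0.91, 0.9, 0.72, 0.1
lx·mx: 0, 0, 3.6, 2.16, 0.1 → R0 = 5.86
x·lx·mx: 0, 0, 7.2, 6.48, 0.4 → Σ = 14.08
T = 14.08 / 5.86 = 2.40273… → 2.40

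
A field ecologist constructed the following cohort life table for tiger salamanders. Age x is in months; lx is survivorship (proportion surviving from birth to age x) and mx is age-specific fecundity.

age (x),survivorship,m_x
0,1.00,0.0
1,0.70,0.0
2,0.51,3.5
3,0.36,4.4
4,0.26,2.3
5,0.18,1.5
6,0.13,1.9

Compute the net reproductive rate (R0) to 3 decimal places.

lx·mx by age: 0, 0, 1.785, 1.584, 0.598, 0.27, 0.247
R0 = Σ lx·mx = 4.484 → 4.484

4.484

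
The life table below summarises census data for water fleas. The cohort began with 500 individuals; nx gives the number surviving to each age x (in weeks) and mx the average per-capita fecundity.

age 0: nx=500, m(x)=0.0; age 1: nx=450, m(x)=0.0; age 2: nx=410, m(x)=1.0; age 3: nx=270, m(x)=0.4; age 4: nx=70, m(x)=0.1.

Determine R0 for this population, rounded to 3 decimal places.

1.050

lx = nx/n0 = nx/500: 1, 0.9, 0.82, 0.54, 0.14
lx·mx by age: 0, 0, 0.82, 0.216, 0.014
R0 = Σ lx·mx = 1.05 → 1.050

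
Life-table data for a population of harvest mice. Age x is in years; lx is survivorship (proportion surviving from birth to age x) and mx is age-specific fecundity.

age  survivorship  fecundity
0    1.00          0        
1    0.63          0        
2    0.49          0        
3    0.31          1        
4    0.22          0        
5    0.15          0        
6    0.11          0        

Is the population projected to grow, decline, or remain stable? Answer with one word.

declining

R0 = Σ lx·mx = 0 + 0 + 0 + 0.31 + 0 + 0 + 0 = 0.31
R0 < 1, so the population is declining.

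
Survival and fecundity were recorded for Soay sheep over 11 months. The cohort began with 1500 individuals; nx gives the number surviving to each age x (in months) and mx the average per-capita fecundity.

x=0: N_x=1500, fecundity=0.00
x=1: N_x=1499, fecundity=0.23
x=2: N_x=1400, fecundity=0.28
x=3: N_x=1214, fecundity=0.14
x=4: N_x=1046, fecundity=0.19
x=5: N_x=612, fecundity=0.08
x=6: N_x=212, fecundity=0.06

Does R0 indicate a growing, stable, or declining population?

declining

lx = nx/n0 = nx/1500: 1, 0.99933…, 0.93333…, 0.80933…, 0.69733…, 0.408, 0.14133…
R0 = Σ lx·mx = 0 + 0.229847… + 0.261333… + 0.113307… + 0.132493… + 0.03264 + 0.00848… = 0.7781…
R0 < 1, so the population is declining.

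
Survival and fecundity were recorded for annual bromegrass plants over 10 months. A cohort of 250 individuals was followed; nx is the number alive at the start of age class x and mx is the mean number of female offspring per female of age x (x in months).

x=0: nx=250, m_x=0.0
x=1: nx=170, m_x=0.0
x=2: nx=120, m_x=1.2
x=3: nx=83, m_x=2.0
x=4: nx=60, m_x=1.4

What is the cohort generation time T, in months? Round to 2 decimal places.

2.85

lx = nx/n0 = nx/250: 1, 0.68, 0.48, 0.332, 0.24
lx·mx: 0, 0, 0.576, 0.664, 0.336 → R0 = 1.576
x·lx·mx: 0, 0, 1.152, 1.992, 1.344 → Σ = 4.488
T = 4.488 / 1.576 = 2.847716… → 2.85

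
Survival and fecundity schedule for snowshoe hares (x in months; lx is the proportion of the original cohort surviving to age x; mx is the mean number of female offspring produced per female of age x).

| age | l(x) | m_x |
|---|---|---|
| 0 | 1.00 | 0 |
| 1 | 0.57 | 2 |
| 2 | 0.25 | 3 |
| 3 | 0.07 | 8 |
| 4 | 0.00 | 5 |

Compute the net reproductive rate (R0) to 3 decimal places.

lx·mx by age: 0, 1.14, 0.75, 0.56, 0
R0 = Σ lx·mx = 2.45 → 2.450

2.450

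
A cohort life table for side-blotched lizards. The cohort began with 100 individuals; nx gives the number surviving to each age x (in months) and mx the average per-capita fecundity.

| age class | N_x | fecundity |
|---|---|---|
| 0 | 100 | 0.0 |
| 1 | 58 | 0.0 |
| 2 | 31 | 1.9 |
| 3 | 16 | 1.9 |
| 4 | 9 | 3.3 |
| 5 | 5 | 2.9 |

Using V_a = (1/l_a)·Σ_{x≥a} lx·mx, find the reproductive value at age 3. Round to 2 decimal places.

lx = nx/n0 = nx/100: 1, 0.58, 0.31, 0.16, 0.09, 0.05
lx·mx for x ≥ 3: 0.304, 0.297, 0.145 → sum = 0.746
V_3 = 0.746 / l_3 = 0.746 / 0.16 = 4.6625 → 4.66

4.66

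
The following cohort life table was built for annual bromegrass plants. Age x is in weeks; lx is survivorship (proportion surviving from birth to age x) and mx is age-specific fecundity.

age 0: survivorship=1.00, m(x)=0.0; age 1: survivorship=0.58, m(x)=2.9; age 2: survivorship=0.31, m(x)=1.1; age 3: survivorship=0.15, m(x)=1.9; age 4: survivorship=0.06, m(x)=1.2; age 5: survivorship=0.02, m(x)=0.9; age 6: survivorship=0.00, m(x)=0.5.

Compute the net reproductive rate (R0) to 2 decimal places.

lx·mx by age: 0, 1.682, 0.341, 0.285, 0.072, 0.018, 0
R0 = Σ lx·mx = 2.398 → 2.40

2.40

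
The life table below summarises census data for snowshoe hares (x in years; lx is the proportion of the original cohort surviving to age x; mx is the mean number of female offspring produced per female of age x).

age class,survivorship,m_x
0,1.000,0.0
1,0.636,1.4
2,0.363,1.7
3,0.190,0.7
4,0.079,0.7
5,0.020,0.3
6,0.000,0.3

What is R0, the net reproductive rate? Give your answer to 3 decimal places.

lx·mx by age: 0, 0.8904, 0.6171, 0.133, 0.0553, 0.006, 0
R0 = Σ lx·mx = 1.7018 → 1.702

1.702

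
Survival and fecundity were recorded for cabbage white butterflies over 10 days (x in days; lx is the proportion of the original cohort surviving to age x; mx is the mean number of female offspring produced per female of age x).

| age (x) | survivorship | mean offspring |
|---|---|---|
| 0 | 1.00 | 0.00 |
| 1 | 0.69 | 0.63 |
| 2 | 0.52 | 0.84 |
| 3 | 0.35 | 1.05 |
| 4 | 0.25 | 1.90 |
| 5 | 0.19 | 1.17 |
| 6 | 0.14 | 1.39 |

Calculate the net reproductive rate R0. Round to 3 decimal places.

lx·mx by age: 0, 0.4347, 0.4368, 0.3675, 0.475, 0.2223, 0.1946
R0 = Σ lx·mx = 2.1309 → 2.131

2.131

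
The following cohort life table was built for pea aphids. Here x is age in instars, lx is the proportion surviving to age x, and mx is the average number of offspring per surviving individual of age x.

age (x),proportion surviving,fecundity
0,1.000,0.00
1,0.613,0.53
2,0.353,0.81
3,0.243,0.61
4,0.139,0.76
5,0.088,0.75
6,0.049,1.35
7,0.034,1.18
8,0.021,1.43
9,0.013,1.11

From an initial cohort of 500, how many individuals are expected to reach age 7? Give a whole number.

17

Expected survivors = N0 · l_7 = 500 × 0.034 = 17 → 17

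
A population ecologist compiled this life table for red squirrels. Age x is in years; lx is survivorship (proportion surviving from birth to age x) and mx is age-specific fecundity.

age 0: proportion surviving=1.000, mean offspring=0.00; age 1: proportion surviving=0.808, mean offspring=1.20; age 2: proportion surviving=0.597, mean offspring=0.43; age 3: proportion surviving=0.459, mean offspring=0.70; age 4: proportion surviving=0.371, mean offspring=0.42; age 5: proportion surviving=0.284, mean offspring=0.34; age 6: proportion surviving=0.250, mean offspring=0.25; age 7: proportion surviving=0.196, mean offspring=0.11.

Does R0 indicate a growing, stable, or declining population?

growing

R0 = Σ lx·mx = 0 + 0.9696 + 0.25671 + 0.3213 + 0.15582 + 0.09656 + 0.0625 + 0.02156 = 1.88405
R0 > 1, so the population is growing.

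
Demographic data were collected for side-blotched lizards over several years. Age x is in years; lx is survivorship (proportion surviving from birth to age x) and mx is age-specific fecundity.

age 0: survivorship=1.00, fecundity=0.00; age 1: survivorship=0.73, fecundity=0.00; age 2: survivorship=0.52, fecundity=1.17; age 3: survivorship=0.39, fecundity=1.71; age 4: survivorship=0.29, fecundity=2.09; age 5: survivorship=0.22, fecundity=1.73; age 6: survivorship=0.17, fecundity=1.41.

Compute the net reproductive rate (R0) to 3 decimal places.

lx·mx by age: 0, 0, 0.6084, 0.6669, 0.6061, 0.3806, 0.2397
R0 = Σ lx·mx = 2.5017 → 2.502

2.502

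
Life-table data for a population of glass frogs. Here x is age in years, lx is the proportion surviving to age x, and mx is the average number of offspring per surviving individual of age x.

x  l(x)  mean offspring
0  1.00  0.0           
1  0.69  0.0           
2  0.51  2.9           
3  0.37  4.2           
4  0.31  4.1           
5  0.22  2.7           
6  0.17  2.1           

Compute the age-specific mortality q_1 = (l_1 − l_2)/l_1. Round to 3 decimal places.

q_1 = (l_1 − l_2) / l_1 = (0.69 − 0.51) / 0.69
     = 0.18 / 0.69 = 0.26087… → 0.261

0.261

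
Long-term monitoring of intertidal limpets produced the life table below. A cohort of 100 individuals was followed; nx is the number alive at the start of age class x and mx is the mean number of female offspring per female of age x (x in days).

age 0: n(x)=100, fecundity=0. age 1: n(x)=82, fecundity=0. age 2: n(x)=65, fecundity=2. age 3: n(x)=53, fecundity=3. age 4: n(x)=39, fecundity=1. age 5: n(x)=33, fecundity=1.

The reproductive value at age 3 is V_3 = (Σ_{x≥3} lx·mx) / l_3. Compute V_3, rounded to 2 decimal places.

lx = nx/n0 = nx/100: 1, 0.82, 0.65, 0.53, 0.39, 0.33
lx·mx for x ≥ 3: 1.59, 0.39, 0.33 → sum = 2.31
V_3 = 2.31 / l_3 = 2.31 / 0.53 = 4.358491… → 4.36

4.36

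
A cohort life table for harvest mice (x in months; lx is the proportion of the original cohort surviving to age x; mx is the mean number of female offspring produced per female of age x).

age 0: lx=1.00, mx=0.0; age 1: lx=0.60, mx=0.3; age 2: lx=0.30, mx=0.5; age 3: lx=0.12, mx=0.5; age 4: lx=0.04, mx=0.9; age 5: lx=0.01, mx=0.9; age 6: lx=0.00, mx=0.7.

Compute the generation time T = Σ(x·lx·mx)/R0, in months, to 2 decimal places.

lx·mx: 0, 0.18, 0.15, 0.06, 0.036, 0.009, 0 → R0 = 0.435
x·lx·mx: 0, 0.18, 0.3, 0.18, 0.144, 0.045, 0 → Σ = 0.849
T = 0.849 / 0.435 = 1.951724… → 1.95

1.95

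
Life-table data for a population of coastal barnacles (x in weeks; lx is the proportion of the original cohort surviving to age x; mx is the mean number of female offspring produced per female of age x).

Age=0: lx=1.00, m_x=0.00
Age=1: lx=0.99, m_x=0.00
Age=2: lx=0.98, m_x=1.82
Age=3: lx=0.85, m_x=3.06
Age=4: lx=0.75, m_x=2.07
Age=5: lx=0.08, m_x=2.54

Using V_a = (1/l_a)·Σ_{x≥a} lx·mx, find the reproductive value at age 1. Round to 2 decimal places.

6.20

lx·mx for x ≥ 1: 0, 1.7836, 2.601, 1.5525, 0.2032 → sum = 6.1403
V_1 = 6.1403 / l_1 = 6.1403 / 0.99 = 6.202323… → 6.20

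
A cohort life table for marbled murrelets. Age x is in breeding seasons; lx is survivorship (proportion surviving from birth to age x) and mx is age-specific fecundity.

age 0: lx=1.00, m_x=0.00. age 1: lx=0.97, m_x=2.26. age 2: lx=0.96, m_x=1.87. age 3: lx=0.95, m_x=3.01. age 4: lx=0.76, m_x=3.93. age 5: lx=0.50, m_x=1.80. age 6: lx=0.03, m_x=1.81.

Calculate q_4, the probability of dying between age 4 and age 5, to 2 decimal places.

0.34

q_4 = (l_4 − l_5) / l_4 = (0.76 − 0.5) / 0.76
     = 0.26 / 0.76 = 0.342105… → 0.34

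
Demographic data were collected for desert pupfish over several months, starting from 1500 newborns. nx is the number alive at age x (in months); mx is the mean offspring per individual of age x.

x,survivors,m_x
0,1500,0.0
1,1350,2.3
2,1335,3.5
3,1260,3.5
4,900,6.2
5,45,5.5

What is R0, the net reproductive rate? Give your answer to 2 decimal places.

lx = nx/n0 = nx/1500: 1, 0.9, 0.89, 0.84, 0.6, 0.03
lx·mx by age: 0, 2.07, 3.115, 2.94, 3.72, 0.165
R0 = Σ lx·mx = 12.01 → 12.01

12.01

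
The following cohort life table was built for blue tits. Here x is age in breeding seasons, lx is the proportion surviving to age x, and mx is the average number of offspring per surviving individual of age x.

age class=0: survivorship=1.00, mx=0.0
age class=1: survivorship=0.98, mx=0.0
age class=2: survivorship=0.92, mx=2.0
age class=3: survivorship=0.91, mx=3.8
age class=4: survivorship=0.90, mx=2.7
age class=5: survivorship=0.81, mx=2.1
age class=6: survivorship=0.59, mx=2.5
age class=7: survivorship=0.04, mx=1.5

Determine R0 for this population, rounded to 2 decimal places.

lx·mx by age: 0, 0, 1.84, 3.458, 2.43, 1.701, 1.475, 0.06
R0 = Σ lx·mx = 10.964 → 10.96

10.96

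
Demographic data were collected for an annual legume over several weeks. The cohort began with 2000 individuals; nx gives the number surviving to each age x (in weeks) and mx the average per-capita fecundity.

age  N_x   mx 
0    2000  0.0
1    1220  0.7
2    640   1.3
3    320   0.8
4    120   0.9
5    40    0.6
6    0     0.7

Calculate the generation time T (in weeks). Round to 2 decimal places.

lx = nx/n0 = nx/2000: 1, 0.61, 0.32, 0.16, 0.06, 0.02, 0
lx·mx: 0, 0.427, 0.416, 0.128, 0.054, 0.012, 0 → R0 = 1.037
x·lx·mx: 0, 0.427, 0.832, 0.384, 0.216, 0.06, 0 → Σ = 1.919
T = 1.919 / 1.037 = 1.85053… → 1.85

1.85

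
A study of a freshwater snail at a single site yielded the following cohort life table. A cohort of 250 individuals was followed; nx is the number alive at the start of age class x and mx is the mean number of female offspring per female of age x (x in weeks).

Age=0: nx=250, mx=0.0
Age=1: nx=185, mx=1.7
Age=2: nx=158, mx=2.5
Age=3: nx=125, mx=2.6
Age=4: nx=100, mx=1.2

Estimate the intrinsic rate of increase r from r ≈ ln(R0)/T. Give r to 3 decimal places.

0.690

lx = nx/n0 = nx/250: 1, 0.74, 0.632, 0.5, 0.4
R0 = Σ lx·mx = 0 + 1.258 + 1.58 + 1.3 + 0.48 = 4.618
Σ x·lx·mx = 10.238; T = 10.238/4.618 = 2.21698…
r ≈ ln(R0)/T = ln(4.618)/2.21698… = 0.69011… → 0.690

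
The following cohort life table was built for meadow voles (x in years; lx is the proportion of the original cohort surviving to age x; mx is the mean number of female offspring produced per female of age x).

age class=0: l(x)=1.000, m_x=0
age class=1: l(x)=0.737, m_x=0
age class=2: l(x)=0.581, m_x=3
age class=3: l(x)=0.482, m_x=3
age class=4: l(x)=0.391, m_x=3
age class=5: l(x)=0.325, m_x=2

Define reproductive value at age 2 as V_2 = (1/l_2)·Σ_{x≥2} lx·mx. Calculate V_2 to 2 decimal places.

8.63

lx·mx for x ≥ 2: 1.743, 1.446, 1.173, 0.65 → sum = 5.012
V_2 = 5.012 / l_2 = 5.012 / 0.581 = 8.626506… → 8.63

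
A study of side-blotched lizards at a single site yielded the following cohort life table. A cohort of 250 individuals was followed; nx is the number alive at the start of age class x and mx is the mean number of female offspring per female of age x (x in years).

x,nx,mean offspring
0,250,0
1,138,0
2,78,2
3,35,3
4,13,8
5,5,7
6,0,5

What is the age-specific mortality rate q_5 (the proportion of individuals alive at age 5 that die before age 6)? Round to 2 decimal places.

1.00

lx = nx/n0 = nx/250: 1, 0.552, 0.312, 0.14, 0.052, 0.02, 0
q_5 = (l_5 − l_6) / l_5 = (0.02 − 0) / 0.02
     = 0.02 / 0.02 = 1 → 1.00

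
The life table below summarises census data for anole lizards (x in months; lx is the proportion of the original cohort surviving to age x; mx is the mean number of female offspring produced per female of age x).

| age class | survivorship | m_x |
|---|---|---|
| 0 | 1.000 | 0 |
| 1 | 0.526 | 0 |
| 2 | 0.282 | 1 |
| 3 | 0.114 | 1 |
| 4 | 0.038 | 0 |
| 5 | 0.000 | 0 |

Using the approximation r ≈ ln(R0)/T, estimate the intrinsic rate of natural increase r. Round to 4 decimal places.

R0 = Σ lx·mx = 0 + 0 + 0.282 + 0.114 + 0 + 0 = 0.396
Σ x·lx·mx = 0.906; T = 0.906/0.396 = 2.28788…
r ≈ ln(R0)/T = ln(0.396)/2.28788… = -0.404891… → -0.4049

-0.4049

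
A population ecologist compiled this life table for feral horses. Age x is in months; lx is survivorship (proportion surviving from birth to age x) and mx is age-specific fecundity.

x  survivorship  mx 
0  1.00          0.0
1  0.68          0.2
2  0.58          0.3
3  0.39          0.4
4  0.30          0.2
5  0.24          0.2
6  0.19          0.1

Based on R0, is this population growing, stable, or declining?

R0 = Σ lx·mx = 0 + 0.136 + 0.174 + 0.156 + 0.06 + 0.048 + 0.019 = 0.593
R0 < 1, so the population is declining.

declining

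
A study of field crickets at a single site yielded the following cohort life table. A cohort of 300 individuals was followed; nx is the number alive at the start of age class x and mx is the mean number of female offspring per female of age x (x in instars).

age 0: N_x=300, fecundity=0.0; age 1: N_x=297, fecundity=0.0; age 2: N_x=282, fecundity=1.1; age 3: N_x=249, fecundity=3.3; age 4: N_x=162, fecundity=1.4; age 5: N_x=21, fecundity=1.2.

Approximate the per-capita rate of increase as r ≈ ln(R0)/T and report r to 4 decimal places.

lx = nx/n0 = nx/300: 1, 0.99, 0.94, 0.83, 0.54, 0.07
R0 = Σ lx·mx = 0 + 0 + 1.034 + 2.739 + 0.756 + 0.084 = 4.613
Σ x·lx·mx = 13.729; T = 13.729/4.613 = 2.97615…
r ≈ ln(R0)/T = ln(4.613)/2.97615… = 0.513709… → 0.5137

0.5137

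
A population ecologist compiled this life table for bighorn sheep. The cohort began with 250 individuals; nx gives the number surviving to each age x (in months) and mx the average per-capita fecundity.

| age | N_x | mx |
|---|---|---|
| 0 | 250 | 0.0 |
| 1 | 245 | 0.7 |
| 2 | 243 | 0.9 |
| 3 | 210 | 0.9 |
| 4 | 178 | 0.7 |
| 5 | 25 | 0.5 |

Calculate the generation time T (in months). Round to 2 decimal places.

2.42

lx = nx/n0 = nx/250: 1, 0.98, 0.972, 0.84, 0.712, 0.1
lx·mx: 0, 0.686, 0.8748, 0.756, 0.4984, 0.05 → R0 = 2.8652
x·lx·mx: 0, 0.686, 1.7496, 2.268, 1.9936, 0.25 → Σ = 6.9472
T = 6.9472 / 2.8652 = 2.424682… → 2.42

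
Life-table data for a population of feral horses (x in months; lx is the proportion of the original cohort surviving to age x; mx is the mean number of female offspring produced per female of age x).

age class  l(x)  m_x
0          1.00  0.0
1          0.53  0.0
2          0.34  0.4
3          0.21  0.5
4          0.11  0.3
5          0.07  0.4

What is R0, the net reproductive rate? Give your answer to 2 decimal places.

lx·mx by age: 0, 0, 0.136, 0.105, 0.033, 0.028
R0 = Σ lx·mx = 0.302 → 0.30

0.30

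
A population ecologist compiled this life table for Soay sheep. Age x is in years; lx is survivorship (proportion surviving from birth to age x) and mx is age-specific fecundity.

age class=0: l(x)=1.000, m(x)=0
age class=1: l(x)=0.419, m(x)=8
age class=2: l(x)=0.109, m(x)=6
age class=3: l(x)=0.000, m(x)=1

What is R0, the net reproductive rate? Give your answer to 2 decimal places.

4.01

lx·mx by age: 0, 3.352, 0.654, 0
R0 = Σ lx·mx = 4.006 → 4.01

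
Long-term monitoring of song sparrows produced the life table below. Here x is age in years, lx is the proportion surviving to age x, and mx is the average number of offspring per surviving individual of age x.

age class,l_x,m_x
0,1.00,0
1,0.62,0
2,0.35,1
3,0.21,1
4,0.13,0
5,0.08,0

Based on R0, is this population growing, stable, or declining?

R0 = Σ lx·mx = 0 + 0 + 0.35 + 0.21 + 0 + 0 = 0.56
R0 < 1, so the population is declining.

declining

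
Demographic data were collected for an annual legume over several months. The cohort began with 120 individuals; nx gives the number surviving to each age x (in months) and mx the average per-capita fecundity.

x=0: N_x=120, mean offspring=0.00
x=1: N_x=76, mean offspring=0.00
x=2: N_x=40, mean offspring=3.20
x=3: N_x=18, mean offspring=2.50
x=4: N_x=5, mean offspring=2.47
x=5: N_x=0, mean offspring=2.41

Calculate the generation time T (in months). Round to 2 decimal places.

2.38

lx = nx/n0 = nx/120: 1, 0.63333…, 0.33333…, 0.15, 0.04167…, 0
lx·mx: 0, 0, 1.066667…, 0.375, 0.102917…, 0 → R0 = 1.544583…
x·lx·mx: 0, 0, 2.133333…, 1.125, 0.411667…, 0 → Σ = 3.67…
T = 3.67… / 1.544583… = 2.376045… → 2.38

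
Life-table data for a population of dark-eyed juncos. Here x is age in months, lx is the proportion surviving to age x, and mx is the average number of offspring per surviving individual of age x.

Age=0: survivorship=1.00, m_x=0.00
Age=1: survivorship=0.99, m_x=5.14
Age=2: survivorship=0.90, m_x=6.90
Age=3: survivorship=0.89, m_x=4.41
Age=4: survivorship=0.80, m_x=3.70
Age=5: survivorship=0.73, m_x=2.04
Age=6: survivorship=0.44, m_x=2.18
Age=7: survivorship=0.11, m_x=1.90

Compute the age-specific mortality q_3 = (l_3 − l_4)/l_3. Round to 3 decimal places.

q_3 = (l_3 − l_4) / l_3 = (0.89 − 0.8) / 0.89
     = 0.09 / 0.89 = 0.101124… → 0.101

0.101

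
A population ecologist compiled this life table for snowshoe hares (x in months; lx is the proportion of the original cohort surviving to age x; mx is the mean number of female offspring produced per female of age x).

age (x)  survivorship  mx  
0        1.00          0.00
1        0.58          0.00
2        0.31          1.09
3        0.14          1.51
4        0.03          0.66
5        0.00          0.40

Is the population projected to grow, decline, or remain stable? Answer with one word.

R0 = Σ lx·mx = 0 + 0 + 0.3379 + 0.2114 + 0.0198 + 0 = 0.5691
R0 < 1, so the population is declining.

declining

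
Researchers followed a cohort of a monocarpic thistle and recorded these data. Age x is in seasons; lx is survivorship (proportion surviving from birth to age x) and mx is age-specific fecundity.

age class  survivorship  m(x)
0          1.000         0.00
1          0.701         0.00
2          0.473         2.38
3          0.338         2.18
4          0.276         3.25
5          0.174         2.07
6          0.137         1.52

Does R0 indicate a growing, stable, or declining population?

growing

R0 = Σ lx·mx = 0 + 0 + 1.12574 + 0.73684 + 0.897 + 0.36018 + 0.20824 = 3.328
R0 > 1, so the population is growing.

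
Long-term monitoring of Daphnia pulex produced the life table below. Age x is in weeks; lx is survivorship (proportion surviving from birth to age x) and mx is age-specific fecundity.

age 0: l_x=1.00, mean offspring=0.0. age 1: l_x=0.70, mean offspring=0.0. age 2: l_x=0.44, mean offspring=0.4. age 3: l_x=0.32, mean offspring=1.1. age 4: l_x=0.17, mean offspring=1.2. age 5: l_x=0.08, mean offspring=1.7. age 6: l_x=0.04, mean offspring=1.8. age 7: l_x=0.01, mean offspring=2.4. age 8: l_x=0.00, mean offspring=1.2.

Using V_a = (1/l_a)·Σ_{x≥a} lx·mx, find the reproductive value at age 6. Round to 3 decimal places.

2.400

lx·mx for x ≥ 6: 0.072, 0.024, 0 → sum = 0.096
V_6 = 0.096 / l_6 = 0.096 / 0.04 = 2.4 → 2.400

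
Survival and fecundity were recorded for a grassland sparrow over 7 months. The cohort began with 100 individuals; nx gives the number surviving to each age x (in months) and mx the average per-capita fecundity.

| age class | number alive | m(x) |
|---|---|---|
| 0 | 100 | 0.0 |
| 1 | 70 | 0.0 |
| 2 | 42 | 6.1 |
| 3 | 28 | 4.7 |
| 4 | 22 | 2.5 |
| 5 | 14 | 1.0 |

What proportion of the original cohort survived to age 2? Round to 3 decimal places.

0.420

l_2 = n_2/n_0 = 42/100 = 0.42 → 0.420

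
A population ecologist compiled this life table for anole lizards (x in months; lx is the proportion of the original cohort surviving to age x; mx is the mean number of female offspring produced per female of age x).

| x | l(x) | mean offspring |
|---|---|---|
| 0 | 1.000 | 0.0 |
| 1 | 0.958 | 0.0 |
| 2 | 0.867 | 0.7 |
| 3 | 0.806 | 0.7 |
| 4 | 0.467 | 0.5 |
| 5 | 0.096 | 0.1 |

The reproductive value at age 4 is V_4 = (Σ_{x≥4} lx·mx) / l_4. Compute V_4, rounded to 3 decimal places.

0.521

lx·mx for x ≥ 4: 0.2335, 0.0096 → sum = 0.2431
V_4 = 0.2431 / l_4 = 0.2431 / 0.467 = 0.520557… → 0.521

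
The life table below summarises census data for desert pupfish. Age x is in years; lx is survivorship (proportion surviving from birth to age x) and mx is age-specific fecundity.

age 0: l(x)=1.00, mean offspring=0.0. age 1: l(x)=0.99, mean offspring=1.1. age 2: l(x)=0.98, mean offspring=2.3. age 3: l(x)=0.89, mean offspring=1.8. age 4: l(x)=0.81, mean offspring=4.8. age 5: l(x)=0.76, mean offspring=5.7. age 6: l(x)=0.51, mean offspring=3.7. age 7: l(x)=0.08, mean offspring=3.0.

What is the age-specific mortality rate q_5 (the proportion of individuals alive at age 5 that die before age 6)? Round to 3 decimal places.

0.329

q_5 = (l_5 − l_6) / l_5 = (0.76 − 0.51) / 0.76
     = 0.25 / 0.76 = 0.328947… → 0.329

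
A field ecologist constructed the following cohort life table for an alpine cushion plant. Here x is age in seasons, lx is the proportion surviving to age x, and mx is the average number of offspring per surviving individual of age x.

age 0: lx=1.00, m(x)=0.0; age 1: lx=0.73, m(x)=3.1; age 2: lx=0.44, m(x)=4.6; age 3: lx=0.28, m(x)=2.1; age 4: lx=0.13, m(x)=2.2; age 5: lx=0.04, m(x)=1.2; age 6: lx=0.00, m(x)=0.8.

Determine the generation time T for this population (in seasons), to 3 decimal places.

lx·mx: 0, 2.263, 2.024, 0.588, 0.286, 0.048, 0 → R0 = 5.209
x·lx·mx: 0, 2.263, 4.048, 1.764, 1.144, 0.24, 0 → Σ = 9.459
T = 9.459 / 5.209 = 1.815896… → 1.816

1.816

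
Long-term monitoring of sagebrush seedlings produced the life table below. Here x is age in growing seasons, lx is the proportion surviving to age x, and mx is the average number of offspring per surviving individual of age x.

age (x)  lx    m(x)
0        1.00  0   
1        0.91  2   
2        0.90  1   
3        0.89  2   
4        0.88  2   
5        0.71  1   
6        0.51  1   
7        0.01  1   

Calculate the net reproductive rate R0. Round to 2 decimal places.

lx·mx by age: 0, 1.82, 0.9, 1.78, 1.76, 0.71, 0.51, 0.01
R0 = Σ lx·mx = 7.49 → 7.49

7.49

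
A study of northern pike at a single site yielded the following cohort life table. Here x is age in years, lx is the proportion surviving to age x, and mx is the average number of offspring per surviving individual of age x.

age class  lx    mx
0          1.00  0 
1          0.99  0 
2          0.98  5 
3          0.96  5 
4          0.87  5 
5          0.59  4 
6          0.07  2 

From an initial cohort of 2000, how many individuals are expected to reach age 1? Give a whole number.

1980

Expected survivors = N0 · l_1 = 2000 × 0.99 = 1980 → 1980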